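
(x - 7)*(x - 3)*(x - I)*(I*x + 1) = I*x^4 + 2*x^3 - 10*I*x^3 - 20*x^2 + 20*I*x^2 + 42*x + 10*I*x - 21*I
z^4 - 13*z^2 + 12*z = z*(z - 3)*(z - 1)*(z + 4)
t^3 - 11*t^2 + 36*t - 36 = (t - 6)*(t - 3)*(t - 2)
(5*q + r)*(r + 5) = 5*q*r + 25*q + r^2 + 5*r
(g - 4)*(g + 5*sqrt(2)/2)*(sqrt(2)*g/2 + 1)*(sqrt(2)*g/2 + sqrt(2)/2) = g^4/2 - 3*g^3/2 + 7*sqrt(2)*g^3/4 - 21*sqrt(2)*g^2/4 + g^2/2 - 7*sqrt(2)*g - 15*g/2 - 10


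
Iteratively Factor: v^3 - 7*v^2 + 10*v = (v - 5)*(v^2 - 2*v) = (v - 5)*(v - 2)*(v)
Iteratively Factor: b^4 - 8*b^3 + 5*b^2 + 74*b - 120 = (b - 2)*(b^3 - 6*b^2 - 7*b + 60) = (b - 2)*(b + 3)*(b^2 - 9*b + 20) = (b - 5)*(b - 2)*(b + 3)*(b - 4)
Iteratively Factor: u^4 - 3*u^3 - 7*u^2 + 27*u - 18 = (u + 3)*(u^3 - 6*u^2 + 11*u - 6) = (u - 2)*(u + 3)*(u^2 - 4*u + 3) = (u - 2)*(u - 1)*(u + 3)*(u - 3)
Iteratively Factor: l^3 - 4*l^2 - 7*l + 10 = (l - 5)*(l^2 + l - 2) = (l - 5)*(l - 1)*(l + 2)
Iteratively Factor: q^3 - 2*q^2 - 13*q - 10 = (q + 1)*(q^2 - 3*q - 10) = (q - 5)*(q + 1)*(q + 2)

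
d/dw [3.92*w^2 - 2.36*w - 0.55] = 7.84*w - 2.36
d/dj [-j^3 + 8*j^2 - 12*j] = -3*j^2 + 16*j - 12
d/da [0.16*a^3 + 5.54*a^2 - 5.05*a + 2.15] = 0.48*a^2 + 11.08*a - 5.05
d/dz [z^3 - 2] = 3*z^2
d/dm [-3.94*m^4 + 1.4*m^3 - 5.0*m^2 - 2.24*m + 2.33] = -15.76*m^3 + 4.2*m^2 - 10.0*m - 2.24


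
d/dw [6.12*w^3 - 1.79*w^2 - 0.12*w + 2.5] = 18.36*w^2 - 3.58*w - 0.12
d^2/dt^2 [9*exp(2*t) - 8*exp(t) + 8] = (36*exp(t) - 8)*exp(t)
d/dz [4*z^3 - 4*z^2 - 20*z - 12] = 12*z^2 - 8*z - 20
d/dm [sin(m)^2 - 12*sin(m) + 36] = 2*(sin(m) - 6)*cos(m)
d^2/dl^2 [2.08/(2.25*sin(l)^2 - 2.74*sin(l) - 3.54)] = (42.12*sin(l)^4 - 38.4696*sin(l)^3 + 18.704608*sin(l)^2 + 56.764032*sin(l) - 64.366016)/(-2.25*sin(l)^2 + 2.74*sin(l) + 3.54)^3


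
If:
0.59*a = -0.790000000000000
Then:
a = -1.34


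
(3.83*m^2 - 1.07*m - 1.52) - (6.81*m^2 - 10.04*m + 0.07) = -2.98*m^2 + 8.97*m - 1.59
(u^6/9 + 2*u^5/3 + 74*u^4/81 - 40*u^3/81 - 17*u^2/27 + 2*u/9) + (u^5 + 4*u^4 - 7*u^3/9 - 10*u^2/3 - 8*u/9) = u^6/9 + 5*u^5/3 + 398*u^4/81 - 103*u^3/81 - 107*u^2/27 - 2*u/3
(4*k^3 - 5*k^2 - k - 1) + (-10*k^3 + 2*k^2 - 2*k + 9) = -6*k^3 - 3*k^2 - 3*k + 8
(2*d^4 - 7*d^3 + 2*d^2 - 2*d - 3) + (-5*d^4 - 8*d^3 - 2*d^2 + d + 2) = -3*d^4 - 15*d^3 - d - 1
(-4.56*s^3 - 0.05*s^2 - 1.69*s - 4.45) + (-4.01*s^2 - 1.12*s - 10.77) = -4.56*s^3 - 4.06*s^2 - 2.81*s - 15.22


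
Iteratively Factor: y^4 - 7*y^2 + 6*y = (y)*(y^3 - 7*y + 6) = y*(y - 1)*(y^2 + y - 6) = y*(y - 2)*(y - 1)*(y + 3)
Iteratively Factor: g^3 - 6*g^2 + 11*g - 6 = (g - 3)*(g^2 - 3*g + 2) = (g - 3)*(g - 1)*(g - 2)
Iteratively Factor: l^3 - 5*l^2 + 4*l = (l)*(l^2 - 5*l + 4) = l*(l - 4)*(l - 1)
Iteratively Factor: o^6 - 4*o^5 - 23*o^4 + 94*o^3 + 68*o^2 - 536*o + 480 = (o - 2)*(o^5 - 2*o^4 - 27*o^3 + 40*o^2 + 148*o - 240) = (o - 5)*(o - 2)*(o^4 + 3*o^3 - 12*o^2 - 20*o + 48) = (o - 5)*(o - 2)*(o + 3)*(o^3 - 12*o + 16) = (o - 5)*(o - 2)^2*(o + 3)*(o^2 + 2*o - 8) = (o - 5)*(o - 2)^3*(o + 3)*(o + 4)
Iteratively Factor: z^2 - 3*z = (z)*(z - 3)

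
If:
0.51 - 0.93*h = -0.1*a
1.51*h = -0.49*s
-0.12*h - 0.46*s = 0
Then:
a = -5.10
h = 0.00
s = 0.00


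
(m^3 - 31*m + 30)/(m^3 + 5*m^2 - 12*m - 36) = (m^2 - 6*m + 5)/(m^2 - m - 6)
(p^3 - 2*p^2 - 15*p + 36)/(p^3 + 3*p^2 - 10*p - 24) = (p - 3)/(p + 2)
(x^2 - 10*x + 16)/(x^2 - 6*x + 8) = (x - 8)/(x - 4)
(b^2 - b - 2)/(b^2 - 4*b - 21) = (-b^2 + b + 2)/(-b^2 + 4*b + 21)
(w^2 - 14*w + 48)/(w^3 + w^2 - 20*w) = (w^2 - 14*w + 48)/(w*(w^2 + w - 20))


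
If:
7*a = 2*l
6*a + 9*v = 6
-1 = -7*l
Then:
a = 2/49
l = 1/7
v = 94/147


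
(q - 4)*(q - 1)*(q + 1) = q^3 - 4*q^2 - q + 4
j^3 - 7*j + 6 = (j - 2)*(j - 1)*(j + 3)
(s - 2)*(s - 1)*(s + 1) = s^3 - 2*s^2 - s + 2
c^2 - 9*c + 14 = (c - 7)*(c - 2)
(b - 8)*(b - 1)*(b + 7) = b^3 - 2*b^2 - 55*b + 56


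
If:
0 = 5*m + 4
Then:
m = -4/5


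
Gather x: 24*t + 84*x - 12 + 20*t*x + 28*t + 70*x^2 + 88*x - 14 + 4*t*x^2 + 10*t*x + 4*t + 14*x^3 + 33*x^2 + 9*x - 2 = 56*t + 14*x^3 + x^2*(4*t + 103) + x*(30*t + 181) - 28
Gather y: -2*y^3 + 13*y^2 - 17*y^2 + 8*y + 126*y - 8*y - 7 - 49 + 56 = -2*y^3 - 4*y^2 + 126*y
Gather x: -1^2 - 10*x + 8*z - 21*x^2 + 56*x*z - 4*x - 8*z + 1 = -21*x^2 + x*(56*z - 14)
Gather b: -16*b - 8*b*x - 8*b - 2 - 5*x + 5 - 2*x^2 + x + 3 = b*(-8*x - 24) - 2*x^2 - 4*x + 6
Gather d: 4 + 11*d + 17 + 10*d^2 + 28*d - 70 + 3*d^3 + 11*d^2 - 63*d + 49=3*d^3 + 21*d^2 - 24*d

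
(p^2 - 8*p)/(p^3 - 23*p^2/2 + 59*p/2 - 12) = 2*p/(2*p^2 - 7*p + 3)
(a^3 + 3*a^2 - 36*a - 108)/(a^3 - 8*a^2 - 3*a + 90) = (a + 6)/(a - 5)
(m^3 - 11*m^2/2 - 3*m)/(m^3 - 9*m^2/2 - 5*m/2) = (m - 6)/(m - 5)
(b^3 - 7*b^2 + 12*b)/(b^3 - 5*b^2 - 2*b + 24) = b/(b + 2)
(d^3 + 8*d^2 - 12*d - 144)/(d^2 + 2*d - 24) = d + 6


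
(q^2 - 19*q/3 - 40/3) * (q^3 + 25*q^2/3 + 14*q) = q^5 + 2*q^4 - 469*q^3/9 - 1798*q^2/9 - 560*q/3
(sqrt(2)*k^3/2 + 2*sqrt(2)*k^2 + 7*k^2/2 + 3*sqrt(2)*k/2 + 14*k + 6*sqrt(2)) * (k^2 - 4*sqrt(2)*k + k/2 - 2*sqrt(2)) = sqrt(2)*k^5/2 - k^4/2 + 9*sqrt(2)*k^4/4 - 23*sqrt(2)*k^3/2 - 9*k^3/4 - 225*sqrt(2)*k^2/4 - 13*k^2 - 54*k - 25*sqrt(2)*k - 24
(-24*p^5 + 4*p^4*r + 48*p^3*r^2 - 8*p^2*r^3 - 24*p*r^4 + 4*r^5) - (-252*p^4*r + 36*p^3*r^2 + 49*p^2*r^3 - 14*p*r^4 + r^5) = -24*p^5 + 256*p^4*r + 12*p^3*r^2 - 57*p^2*r^3 - 10*p*r^4 + 3*r^5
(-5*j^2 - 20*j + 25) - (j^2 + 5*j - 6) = -6*j^2 - 25*j + 31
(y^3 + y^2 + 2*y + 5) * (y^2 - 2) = y^5 + y^4 + 3*y^2 - 4*y - 10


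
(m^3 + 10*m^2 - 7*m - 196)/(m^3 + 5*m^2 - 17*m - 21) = (m^2 + 3*m - 28)/(m^2 - 2*m - 3)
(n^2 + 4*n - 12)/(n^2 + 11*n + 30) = (n - 2)/(n + 5)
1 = 1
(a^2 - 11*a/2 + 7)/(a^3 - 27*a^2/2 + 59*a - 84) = (a - 2)/(a^2 - 10*a + 24)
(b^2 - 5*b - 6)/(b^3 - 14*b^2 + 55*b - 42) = (b + 1)/(b^2 - 8*b + 7)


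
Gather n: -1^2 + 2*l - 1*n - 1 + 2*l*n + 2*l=4*l + n*(2*l - 1) - 2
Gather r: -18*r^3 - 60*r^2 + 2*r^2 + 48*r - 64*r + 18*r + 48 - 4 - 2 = -18*r^3 - 58*r^2 + 2*r + 42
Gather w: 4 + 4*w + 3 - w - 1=3*w + 6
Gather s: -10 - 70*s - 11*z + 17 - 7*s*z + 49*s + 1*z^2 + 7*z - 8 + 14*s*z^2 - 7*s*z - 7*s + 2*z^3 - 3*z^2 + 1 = s*(14*z^2 - 14*z - 28) + 2*z^3 - 2*z^2 - 4*z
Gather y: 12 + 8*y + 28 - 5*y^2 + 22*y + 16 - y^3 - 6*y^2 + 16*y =-y^3 - 11*y^2 + 46*y + 56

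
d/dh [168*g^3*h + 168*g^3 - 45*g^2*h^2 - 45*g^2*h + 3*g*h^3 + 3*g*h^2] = 3*g*(56*g^2 - 30*g*h - 15*g + 3*h^2 + 2*h)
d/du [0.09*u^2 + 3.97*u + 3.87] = 0.18*u + 3.97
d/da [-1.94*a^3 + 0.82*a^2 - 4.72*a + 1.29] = -5.82*a^2 + 1.64*a - 4.72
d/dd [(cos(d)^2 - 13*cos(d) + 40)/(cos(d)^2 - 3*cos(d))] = 10*(-sin(d) - 12*sin(d)/cos(d)^2 + 8*tan(d))/(cos(d) - 3)^2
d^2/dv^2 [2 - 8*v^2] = -16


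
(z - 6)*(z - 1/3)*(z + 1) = z^3 - 16*z^2/3 - 13*z/3 + 2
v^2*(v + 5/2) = v^3 + 5*v^2/2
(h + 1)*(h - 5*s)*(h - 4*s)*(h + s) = h^4 - 8*h^3*s + h^3 + 11*h^2*s^2 - 8*h^2*s + 20*h*s^3 + 11*h*s^2 + 20*s^3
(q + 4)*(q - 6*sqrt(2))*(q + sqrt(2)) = q^3 - 5*sqrt(2)*q^2 + 4*q^2 - 20*sqrt(2)*q - 12*q - 48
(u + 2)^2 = u^2 + 4*u + 4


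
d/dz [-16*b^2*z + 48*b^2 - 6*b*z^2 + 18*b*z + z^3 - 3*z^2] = -16*b^2 - 12*b*z + 18*b + 3*z^2 - 6*z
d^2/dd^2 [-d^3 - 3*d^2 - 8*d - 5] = -6*d - 6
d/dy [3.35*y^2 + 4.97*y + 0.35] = 6.7*y + 4.97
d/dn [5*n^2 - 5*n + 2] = 10*n - 5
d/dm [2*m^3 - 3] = 6*m^2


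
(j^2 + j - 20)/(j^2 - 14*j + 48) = (j^2 + j - 20)/(j^2 - 14*j + 48)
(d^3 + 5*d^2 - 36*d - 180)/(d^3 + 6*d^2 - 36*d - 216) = (d + 5)/(d + 6)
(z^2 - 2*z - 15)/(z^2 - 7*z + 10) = (z + 3)/(z - 2)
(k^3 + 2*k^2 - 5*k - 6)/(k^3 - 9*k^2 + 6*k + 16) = (k + 3)/(k - 8)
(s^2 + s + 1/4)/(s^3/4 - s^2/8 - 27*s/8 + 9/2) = 2*(4*s^2 + 4*s + 1)/(2*s^3 - s^2 - 27*s + 36)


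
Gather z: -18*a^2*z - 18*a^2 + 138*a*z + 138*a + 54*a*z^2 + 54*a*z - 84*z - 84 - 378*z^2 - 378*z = -18*a^2 + 138*a + z^2*(54*a - 378) + z*(-18*a^2 + 192*a - 462) - 84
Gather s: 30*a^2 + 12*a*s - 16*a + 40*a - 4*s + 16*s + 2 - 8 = 30*a^2 + 24*a + s*(12*a + 12) - 6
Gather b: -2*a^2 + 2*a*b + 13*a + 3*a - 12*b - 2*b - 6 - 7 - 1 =-2*a^2 + 16*a + b*(2*a - 14) - 14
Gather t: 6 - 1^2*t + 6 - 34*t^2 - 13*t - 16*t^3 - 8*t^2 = -16*t^3 - 42*t^2 - 14*t + 12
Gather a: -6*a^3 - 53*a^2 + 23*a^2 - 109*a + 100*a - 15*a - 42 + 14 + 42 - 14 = -6*a^3 - 30*a^2 - 24*a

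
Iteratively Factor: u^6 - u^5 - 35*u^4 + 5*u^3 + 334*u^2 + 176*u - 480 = (u + 4)*(u^5 - 5*u^4 - 15*u^3 + 65*u^2 + 74*u - 120) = (u + 3)*(u + 4)*(u^4 - 8*u^3 + 9*u^2 + 38*u - 40) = (u + 2)*(u + 3)*(u + 4)*(u^3 - 10*u^2 + 29*u - 20) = (u - 1)*(u + 2)*(u + 3)*(u + 4)*(u^2 - 9*u + 20) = (u - 4)*(u - 1)*(u + 2)*(u + 3)*(u + 4)*(u - 5)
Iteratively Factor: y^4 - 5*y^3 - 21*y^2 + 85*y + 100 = (y + 4)*(y^3 - 9*y^2 + 15*y + 25) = (y + 1)*(y + 4)*(y^2 - 10*y + 25) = (y - 5)*(y + 1)*(y + 4)*(y - 5)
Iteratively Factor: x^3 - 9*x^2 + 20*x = (x)*(x^2 - 9*x + 20) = x*(x - 5)*(x - 4)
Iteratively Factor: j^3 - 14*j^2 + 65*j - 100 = (j - 5)*(j^2 - 9*j + 20) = (j - 5)*(j - 4)*(j - 5)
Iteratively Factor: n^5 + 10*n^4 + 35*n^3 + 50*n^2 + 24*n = (n + 4)*(n^4 + 6*n^3 + 11*n^2 + 6*n) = (n + 1)*(n + 4)*(n^3 + 5*n^2 + 6*n) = (n + 1)*(n + 3)*(n + 4)*(n^2 + 2*n) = (n + 1)*(n + 2)*(n + 3)*(n + 4)*(n)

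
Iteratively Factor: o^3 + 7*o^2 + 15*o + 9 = (o + 3)*(o^2 + 4*o + 3) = (o + 1)*(o + 3)*(o + 3)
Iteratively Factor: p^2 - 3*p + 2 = (p - 2)*(p - 1)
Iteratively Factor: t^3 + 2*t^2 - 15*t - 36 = (t + 3)*(t^2 - t - 12) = (t - 4)*(t + 3)*(t + 3)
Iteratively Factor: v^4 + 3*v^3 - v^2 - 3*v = (v - 1)*(v^3 + 4*v^2 + 3*v) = v*(v - 1)*(v^2 + 4*v + 3) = v*(v - 1)*(v + 1)*(v + 3)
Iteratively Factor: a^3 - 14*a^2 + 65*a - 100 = (a - 5)*(a^2 - 9*a + 20) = (a - 5)*(a - 4)*(a - 5)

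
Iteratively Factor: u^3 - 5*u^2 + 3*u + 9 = (u - 3)*(u^2 - 2*u - 3) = (u - 3)^2*(u + 1)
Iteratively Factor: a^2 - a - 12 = (a - 4)*(a + 3)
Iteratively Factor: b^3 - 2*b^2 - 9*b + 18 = (b - 3)*(b^2 + b - 6) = (b - 3)*(b - 2)*(b + 3)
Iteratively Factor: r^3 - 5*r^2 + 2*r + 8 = (r - 2)*(r^2 - 3*r - 4) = (r - 2)*(r + 1)*(r - 4)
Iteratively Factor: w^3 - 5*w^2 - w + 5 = (w + 1)*(w^2 - 6*w + 5) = (w - 1)*(w + 1)*(w - 5)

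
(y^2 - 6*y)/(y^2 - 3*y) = (y - 6)/(y - 3)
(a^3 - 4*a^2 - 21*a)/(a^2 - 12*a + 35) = a*(a + 3)/(a - 5)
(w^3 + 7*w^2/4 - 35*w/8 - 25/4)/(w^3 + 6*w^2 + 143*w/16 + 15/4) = 2*(2*w^2 + w - 10)/(4*w^2 + 19*w + 12)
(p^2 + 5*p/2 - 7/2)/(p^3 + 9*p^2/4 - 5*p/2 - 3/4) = 2*(2*p + 7)/(4*p^2 + 13*p + 3)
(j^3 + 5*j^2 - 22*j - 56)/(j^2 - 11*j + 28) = (j^2 + 9*j + 14)/(j - 7)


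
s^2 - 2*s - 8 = (s - 4)*(s + 2)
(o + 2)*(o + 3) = o^2 + 5*o + 6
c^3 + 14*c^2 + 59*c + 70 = (c + 2)*(c + 5)*(c + 7)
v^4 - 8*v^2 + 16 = (v - 2)^2*(v + 2)^2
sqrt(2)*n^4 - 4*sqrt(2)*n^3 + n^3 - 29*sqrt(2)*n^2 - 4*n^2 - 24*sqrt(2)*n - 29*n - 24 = (n - 8)*(n + 1)*(n + 3)*(sqrt(2)*n + 1)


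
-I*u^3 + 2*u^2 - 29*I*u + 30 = (u - 5*I)*(u + 6*I)*(-I*u + 1)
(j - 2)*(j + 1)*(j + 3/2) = j^3 + j^2/2 - 7*j/2 - 3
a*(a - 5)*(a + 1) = a^3 - 4*a^2 - 5*a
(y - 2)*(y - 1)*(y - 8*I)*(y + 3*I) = y^4 - 3*y^3 - 5*I*y^3 + 26*y^2 + 15*I*y^2 - 72*y - 10*I*y + 48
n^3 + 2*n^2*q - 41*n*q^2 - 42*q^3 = (n - 6*q)*(n + q)*(n + 7*q)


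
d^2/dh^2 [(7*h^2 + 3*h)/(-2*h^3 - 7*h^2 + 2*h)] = 2*(-28*h^3 - 36*h^2 - 210*h - 257)/(8*h^6 + 84*h^5 + 270*h^4 + 175*h^3 - 270*h^2 + 84*h - 8)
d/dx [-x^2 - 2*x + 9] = -2*x - 2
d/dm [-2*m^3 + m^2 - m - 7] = -6*m^2 + 2*m - 1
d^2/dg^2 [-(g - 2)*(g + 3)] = -2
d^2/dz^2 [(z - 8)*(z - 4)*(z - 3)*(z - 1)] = 12*z^2 - 96*z + 166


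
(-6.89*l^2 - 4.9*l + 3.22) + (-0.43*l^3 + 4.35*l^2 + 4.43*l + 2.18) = -0.43*l^3 - 2.54*l^2 - 0.470000000000001*l + 5.4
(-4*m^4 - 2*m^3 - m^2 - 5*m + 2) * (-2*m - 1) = 8*m^5 + 8*m^4 + 4*m^3 + 11*m^2 + m - 2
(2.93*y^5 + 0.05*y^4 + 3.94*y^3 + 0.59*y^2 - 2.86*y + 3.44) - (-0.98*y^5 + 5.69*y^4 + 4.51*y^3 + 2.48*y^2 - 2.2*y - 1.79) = 3.91*y^5 - 5.64*y^4 - 0.57*y^3 - 1.89*y^2 - 0.66*y + 5.23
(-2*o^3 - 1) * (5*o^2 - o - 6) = -10*o^5 + 2*o^4 + 12*o^3 - 5*o^2 + o + 6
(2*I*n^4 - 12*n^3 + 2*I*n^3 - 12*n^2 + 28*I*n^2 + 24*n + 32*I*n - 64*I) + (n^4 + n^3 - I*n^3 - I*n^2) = n^4 + 2*I*n^4 - 11*n^3 + I*n^3 - 12*n^2 + 27*I*n^2 + 24*n + 32*I*n - 64*I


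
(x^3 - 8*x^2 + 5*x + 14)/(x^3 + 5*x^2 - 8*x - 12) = (x - 7)/(x + 6)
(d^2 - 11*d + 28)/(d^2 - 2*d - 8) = (d - 7)/(d + 2)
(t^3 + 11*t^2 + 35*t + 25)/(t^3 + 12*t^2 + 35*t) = (t^2 + 6*t + 5)/(t*(t + 7))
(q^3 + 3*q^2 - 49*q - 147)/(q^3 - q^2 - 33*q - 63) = (q + 7)/(q + 3)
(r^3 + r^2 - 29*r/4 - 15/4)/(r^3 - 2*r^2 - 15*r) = (r^2 - 2*r - 5/4)/(r*(r - 5))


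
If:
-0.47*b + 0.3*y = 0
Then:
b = 0.638297872340426*y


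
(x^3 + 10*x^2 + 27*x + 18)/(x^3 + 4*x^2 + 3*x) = (x + 6)/x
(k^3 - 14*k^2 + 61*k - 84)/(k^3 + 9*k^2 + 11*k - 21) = (k^3 - 14*k^2 + 61*k - 84)/(k^3 + 9*k^2 + 11*k - 21)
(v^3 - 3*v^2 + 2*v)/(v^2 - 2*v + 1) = v*(v - 2)/(v - 1)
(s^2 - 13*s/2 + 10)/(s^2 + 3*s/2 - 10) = (s - 4)/(s + 4)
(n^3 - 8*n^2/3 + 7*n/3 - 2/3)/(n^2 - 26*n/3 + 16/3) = (n^2 - 2*n + 1)/(n - 8)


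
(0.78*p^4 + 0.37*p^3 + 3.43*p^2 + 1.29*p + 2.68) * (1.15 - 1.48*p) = -1.1544*p^5 + 0.3494*p^4 - 4.6509*p^3 + 2.0353*p^2 - 2.4829*p + 3.082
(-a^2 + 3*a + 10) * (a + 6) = -a^3 - 3*a^2 + 28*a + 60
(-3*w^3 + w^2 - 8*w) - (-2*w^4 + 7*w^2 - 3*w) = 2*w^4 - 3*w^3 - 6*w^2 - 5*w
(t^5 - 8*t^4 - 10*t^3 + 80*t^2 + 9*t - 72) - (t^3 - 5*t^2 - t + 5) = t^5 - 8*t^4 - 11*t^3 + 85*t^2 + 10*t - 77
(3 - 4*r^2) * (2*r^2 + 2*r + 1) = -8*r^4 - 8*r^3 + 2*r^2 + 6*r + 3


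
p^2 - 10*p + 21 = (p - 7)*(p - 3)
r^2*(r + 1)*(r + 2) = r^4 + 3*r^3 + 2*r^2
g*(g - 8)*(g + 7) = g^3 - g^2 - 56*g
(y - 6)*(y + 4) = y^2 - 2*y - 24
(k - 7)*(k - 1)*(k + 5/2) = k^3 - 11*k^2/2 - 13*k + 35/2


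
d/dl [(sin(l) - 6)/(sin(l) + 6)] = 12*cos(l)/(sin(l) + 6)^2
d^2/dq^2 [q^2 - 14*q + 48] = 2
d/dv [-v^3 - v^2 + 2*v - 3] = -3*v^2 - 2*v + 2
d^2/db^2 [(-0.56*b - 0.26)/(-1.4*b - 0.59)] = 0.0940799999999999/(1.4*b + 0.59)^3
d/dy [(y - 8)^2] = 2*y - 16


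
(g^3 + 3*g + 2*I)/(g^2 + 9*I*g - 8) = (g^2 - I*g + 2)/(g + 8*I)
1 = 1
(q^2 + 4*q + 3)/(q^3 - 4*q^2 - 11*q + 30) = (q + 1)/(q^2 - 7*q + 10)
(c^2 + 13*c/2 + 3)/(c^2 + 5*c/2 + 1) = (c + 6)/(c + 2)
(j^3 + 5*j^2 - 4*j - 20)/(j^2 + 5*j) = j - 4/j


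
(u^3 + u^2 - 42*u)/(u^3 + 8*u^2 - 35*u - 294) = u/(u + 7)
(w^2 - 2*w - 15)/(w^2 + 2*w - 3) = (w - 5)/(w - 1)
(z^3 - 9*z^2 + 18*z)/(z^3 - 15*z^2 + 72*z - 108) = z/(z - 6)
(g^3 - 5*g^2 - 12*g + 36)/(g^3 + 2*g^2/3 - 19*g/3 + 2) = 3*(g - 6)/(3*g - 1)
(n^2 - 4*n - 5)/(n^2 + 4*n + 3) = (n - 5)/(n + 3)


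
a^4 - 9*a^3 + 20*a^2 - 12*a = a*(a - 6)*(a - 2)*(a - 1)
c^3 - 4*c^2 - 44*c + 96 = (c - 8)*(c - 2)*(c + 6)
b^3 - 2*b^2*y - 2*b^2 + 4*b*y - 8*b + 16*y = (b - 4)*(b + 2)*(b - 2*y)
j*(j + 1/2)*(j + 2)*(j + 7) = j^4 + 19*j^3/2 + 37*j^2/2 + 7*j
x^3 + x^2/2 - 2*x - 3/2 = (x - 3/2)*(x + 1)^2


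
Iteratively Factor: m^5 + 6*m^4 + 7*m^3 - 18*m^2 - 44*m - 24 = (m + 3)*(m^4 + 3*m^3 - 2*m^2 - 12*m - 8) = (m + 1)*(m + 3)*(m^3 + 2*m^2 - 4*m - 8) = (m - 2)*(m + 1)*(m + 3)*(m^2 + 4*m + 4) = (m - 2)*(m + 1)*(m + 2)*(m + 3)*(m + 2)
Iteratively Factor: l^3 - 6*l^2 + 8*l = (l - 4)*(l^2 - 2*l) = (l - 4)*(l - 2)*(l)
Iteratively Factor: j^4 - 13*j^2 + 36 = (j - 2)*(j^3 + 2*j^2 - 9*j - 18) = (j - 3)*(j - 2)*(j^2 + 5*j + 6) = (j - 3)*(j - 2)*(j + 3)*(j + 2)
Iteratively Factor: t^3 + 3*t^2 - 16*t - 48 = (t - 4)*(t^2 + 7*t + 12) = (t - 4)*(t + 4)*(t + 3)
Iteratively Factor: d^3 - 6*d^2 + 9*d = (d - 3)*(d^2 - 3*d) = (d - 3)^2*(d)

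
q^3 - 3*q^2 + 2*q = q*(q - 2)*(q - 1)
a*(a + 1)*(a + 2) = a^3 + 3*a^2 + 2*a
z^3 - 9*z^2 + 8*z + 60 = (z - 6)*(z - 5)*(z + 2)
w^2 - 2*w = w*(w - 2)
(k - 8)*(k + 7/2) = k^2 - 9*k/2 - 28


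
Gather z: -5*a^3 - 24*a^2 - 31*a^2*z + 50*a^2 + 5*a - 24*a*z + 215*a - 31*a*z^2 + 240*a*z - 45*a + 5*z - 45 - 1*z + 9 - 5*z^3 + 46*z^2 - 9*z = -5*a^3 + 26*a^2 + 175*a - 5*z^3 + z^2*(46 - 31*a) + z*(-31*a^2 + 216*a - 5) - 36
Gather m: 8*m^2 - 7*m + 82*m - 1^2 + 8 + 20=8*m^2 + 75*m + 27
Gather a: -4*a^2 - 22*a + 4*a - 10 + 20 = -4*a^2 - 18*a + 10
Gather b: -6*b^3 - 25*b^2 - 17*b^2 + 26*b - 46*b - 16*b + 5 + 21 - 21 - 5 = -6*b^3 - 42*b^2 - 36*b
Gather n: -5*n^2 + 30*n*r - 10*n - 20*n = -5*n^2 + n*(30*r - 30)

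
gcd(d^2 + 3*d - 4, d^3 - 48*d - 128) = d + 4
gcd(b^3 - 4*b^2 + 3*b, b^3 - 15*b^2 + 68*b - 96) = b - 3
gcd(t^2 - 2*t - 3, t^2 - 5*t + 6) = t - 3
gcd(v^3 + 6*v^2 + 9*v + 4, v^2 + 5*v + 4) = v^2 + 5*v + 4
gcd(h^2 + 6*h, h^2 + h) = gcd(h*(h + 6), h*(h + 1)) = h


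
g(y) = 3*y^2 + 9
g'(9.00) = 54.00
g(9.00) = 252.00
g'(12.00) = 72.00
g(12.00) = 441.00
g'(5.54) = 33.24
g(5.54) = 101.07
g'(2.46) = 14.76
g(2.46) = 27.15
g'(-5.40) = -32.40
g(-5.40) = 96.48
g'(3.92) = 23.52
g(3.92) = 55.10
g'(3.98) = 23.88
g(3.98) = 56.52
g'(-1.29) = -7.74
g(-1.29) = 13.99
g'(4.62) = 27.72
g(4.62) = 73.03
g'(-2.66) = -15.96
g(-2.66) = 30.23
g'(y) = 6*y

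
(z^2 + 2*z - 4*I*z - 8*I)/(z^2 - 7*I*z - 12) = (z + 2)/(z - 3*I)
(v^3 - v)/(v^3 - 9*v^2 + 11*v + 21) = v*(v - 1)/(v^2 - 10*v + 21)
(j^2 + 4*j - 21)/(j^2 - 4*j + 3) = (j + 7)/(j - 1)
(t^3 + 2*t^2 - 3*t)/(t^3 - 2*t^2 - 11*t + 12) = t/(t - 4)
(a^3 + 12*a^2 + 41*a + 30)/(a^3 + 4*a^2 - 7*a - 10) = (a + 6)/(a - 2)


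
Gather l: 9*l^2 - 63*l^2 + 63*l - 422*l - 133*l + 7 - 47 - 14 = -54*l^2 - 492*l - 54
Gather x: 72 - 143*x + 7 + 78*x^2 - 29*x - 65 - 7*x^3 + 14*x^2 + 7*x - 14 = -7*x^3 + 92*x^2 - 165*x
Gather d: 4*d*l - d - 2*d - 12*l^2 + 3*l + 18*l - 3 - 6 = d*(4*l - 3) - 12*l^2 + 21*l - 9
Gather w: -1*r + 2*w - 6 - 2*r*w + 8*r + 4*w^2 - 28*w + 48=7*r + 4*w^2 + w*(-2*r - 26) + 42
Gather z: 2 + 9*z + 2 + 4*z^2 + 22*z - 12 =4*z^2 + 31*z - 8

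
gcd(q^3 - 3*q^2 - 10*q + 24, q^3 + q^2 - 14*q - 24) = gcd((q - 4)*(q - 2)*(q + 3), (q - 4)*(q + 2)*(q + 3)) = q^2 - q - 12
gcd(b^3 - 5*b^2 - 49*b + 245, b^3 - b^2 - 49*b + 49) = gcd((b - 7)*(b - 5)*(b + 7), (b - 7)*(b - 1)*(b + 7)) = b^2 - 49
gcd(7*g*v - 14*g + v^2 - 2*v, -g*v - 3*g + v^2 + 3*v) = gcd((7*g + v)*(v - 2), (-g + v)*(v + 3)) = 1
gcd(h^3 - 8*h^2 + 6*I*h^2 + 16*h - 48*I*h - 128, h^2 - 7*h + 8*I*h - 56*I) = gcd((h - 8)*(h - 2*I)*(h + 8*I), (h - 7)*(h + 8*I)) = h + 8*I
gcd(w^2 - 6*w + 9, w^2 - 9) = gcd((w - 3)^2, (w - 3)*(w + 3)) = w - 3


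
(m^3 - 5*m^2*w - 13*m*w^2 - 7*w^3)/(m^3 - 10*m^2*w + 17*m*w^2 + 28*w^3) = (-m - w)/(-m + 4*w)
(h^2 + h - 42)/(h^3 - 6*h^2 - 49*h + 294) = 1/(h - 7)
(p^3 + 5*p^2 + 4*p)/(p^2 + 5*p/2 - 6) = 2*p*(p + 1)/(2*p - 3)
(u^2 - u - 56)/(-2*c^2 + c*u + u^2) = (u^2 - u - 56)/(-2*c^2 + c*u + u^2)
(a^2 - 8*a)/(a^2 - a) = (a - 8)/(a - 1)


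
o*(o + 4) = o^2 + 4*o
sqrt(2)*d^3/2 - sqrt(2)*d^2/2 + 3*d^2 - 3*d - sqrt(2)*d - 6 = (d - 2)*(d + 3*sqrt(2))*(sqrt(2)*d/2 + sqrt(2)/2)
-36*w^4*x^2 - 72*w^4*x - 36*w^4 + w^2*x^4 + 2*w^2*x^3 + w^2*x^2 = (-6*w + x)*(6*w + x)*(w*x + w)^2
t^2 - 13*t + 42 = (t - 7)*(t - 6)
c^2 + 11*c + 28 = (c + 4)*(c + 7)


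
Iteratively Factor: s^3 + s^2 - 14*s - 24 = (s + 3)*(s^2 - 2*s - 8) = (s - 4)*(s + 3)*(s + 2)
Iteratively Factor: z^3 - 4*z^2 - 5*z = (z + 1)*(z^2 - 5*z) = (z - 5)*(z + 1)*(z)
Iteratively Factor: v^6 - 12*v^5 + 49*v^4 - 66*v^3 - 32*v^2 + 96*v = (v)*(v^5 - 12*v^4 + 49*v^3 - 66*v^2 - 32*v + 96) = v*(v - 4)*(v^4 - 8*v^3 + 17*v^2 + 2*v - 24) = v*(v - 4)*(v - 2)*(v^3 - 6*v^2 + 5*v + 12) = v*(v - 4)*(v - 2)*(v + 1)*(v^2 - 7*v + 12) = v*(v - 4)^2*(v - 2)*(v + 1)*(v - 3)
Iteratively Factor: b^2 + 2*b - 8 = (b - 2)*(b + 4)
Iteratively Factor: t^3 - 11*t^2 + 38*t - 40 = (t - 4)*(t^2 - 7*t + 10) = (t - 5)*(t - 4)*(t - 2)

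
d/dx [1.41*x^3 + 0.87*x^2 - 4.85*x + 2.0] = 4.23*x^2 + 1.74*x - 4.85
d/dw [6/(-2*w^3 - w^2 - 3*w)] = 6*(6*w^2 + 2*w + 3)/(w^2*(2*w^2 + w + 3)^2)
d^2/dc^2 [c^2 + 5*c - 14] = 2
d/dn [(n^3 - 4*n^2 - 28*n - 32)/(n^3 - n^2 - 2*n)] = (3*n^4 + 52*n^3 + 76*n^2 - 64*n - 64)/(n^2*(n^4 - 2*n^3 - 3*n^2 + 4*n + 4))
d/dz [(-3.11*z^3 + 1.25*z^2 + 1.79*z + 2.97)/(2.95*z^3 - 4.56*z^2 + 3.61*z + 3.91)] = (10.4941*z^4 - 33.0152*z^3 - 50.0899*z^2 + 36.8614*z - 3.7228)/(8.7025*z^6 - 26.904*z^5 + 42.0926*z^4 - 9.85419999999999*z^3 - 22.6271*z^2 + 28.2302*z + 15.2881)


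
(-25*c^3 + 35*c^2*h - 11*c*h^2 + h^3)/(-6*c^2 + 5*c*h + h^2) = (25*c^2 - 10*c*h + h^2)/(6*c + h)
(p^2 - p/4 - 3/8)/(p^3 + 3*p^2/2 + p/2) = (p - 3/4)/(p*(p + 1))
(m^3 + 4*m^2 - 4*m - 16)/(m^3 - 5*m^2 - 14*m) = (m^2 + 2*m - 8)/(m*(m - 7))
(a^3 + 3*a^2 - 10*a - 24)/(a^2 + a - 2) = (a^2 + a - 12)/(a - 1)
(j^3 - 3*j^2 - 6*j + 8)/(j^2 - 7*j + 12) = (j^2 + j - 2)/(j - 3)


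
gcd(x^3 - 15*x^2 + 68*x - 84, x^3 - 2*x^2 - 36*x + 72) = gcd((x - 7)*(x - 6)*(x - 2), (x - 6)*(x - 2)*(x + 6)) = x^2 - 8*x + 12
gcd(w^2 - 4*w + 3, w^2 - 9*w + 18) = w - 3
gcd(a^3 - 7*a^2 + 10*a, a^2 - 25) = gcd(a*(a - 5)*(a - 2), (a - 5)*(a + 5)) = a - 5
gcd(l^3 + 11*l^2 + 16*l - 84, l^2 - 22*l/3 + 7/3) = 1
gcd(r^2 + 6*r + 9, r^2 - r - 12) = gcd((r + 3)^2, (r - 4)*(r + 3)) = r + 3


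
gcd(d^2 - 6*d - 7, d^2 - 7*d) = d - 7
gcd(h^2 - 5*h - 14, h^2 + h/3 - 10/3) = h + 2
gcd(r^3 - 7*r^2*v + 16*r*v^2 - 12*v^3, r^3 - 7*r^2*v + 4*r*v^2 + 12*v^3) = r - 2*v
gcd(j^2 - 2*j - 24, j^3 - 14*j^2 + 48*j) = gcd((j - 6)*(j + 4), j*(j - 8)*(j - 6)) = j - 6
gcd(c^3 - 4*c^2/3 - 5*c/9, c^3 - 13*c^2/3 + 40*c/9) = c^2 - 5*c/3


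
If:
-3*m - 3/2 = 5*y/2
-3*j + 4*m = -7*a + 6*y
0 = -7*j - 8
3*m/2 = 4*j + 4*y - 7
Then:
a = 374/147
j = -8/7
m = -326/147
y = 101/49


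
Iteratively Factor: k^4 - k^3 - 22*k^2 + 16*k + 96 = (k + 4)*(k^3 - 5*k^2 - 2*k + 24) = (k - 3)*(k + 4)*(k^2 - 2*k - 8) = (k - 4)*(k - 3)*(k + 4)*(k + 2)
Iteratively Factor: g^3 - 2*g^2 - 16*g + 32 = (g + 4)*(g^2 - 6*g + 8) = (g - 4)*(g + 4)*(g - 2)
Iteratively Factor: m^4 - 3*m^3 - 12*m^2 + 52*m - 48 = (m - 2)*(m^3 - m^2 - 14*m + 24) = (m - 2)^2*(m^2 + m - 12) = (m - 3)*(m - 2)^2*(m + 4)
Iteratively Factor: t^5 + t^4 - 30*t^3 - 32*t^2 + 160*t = (t + 4)*(t^4 - 3*t^3 - 18*t^2 + 40*t) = (t - 5)*(t + 4)*(t^3 + 2*t^2 - 8*t) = (t - 5)*(t + 4)^2*(t^2 - 2*t) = t*(t - 5)*(t + 4)^2*(t - 2)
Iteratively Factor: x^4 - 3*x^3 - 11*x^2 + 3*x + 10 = (x + 2)*(x^3 - 5*x^2 - x + 5) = (x + 1)*(x + 2)*(x^2 - 6*x + 5) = (x - 5)*(x + 1)*(x + 2)*(x - 1)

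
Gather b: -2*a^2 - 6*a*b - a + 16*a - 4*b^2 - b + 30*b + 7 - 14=-2*a^2 + 15*a - 4*b^2 + b*(29 - 6*a) - 7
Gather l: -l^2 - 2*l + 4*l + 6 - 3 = -l^2 + 2*l + 3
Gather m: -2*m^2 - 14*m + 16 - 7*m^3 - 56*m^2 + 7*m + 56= -7*m^3 - 58*m^2 - 7*m + 72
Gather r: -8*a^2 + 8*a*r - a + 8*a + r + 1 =-8*a^2 + 7*a + r*(8*a + 1) + 1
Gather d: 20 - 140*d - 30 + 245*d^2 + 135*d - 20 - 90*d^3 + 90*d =-90*d^3 + 245*d^2 + 85*d - 30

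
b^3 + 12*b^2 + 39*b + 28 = (b + 1)*(b + 4)*(b + 7)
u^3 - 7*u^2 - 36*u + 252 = (u - 7)*(u - 6)*(u + 6)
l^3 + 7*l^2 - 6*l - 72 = (l - 3)*(l + 4)*(l + 6)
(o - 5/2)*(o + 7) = o^2 + 9*o/2 - 35/2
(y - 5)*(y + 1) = y^2 - 4*y - 5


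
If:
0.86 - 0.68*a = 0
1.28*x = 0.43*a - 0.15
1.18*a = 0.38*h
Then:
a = 1.26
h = 3.93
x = 0.31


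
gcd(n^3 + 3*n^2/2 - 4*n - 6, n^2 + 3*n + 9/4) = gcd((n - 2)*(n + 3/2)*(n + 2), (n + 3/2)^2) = n + 3/2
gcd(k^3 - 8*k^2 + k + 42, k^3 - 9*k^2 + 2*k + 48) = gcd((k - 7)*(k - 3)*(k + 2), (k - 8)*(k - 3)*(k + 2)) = k^2 - k - 6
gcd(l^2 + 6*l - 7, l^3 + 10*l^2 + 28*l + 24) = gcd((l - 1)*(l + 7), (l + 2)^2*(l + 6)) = 1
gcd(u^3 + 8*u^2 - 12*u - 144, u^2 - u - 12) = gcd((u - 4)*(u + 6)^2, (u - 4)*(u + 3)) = u - 4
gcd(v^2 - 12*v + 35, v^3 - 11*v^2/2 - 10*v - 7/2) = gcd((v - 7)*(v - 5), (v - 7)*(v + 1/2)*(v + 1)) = v - 7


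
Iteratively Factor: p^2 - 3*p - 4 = (p + 1)*(p - 4)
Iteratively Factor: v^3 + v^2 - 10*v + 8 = (v - 2)*(v^2 + 3*v - 4) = (v - 2)*(v + 4)*(v - 1)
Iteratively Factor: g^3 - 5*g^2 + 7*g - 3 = (g - 1)*(g^2 - 4*g + 3) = (g - 3)*(g - 1)*(g - 1)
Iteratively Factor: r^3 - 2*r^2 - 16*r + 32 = (r + 4)*(r^2 - 6*r + 8) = (r - 2)*(r + 4)*(r - 4)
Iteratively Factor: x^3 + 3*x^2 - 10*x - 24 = (x + 4)*(x^2 - x - 6) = (x + 2)*(x + 4)*(x - 3)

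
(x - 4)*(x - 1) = x^2 - 5*x + 4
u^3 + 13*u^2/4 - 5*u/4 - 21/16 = (u - 3/4)*(u + 1/2)*(u + 7/2)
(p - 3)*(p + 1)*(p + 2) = p^3 - 7*p - 6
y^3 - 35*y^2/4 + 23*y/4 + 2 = (y - 8)*(y - 1)*(y + 1/4)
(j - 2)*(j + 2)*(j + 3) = j^3 + 3*j^2 - 4*j - 12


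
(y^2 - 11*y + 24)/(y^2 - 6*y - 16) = (y - 3)/(y + 2)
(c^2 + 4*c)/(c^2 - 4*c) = (c + 4)/(c - 4)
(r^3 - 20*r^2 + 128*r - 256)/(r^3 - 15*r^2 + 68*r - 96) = (r - 8)/(r - 3)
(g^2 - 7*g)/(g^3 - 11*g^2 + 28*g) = 1/(g - 4)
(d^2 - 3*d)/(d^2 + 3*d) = (d - 3)/(d + 3)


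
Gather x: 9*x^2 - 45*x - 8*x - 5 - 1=9*x^2 - 53*x - 6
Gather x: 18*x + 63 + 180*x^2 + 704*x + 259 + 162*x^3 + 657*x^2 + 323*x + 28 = 162*x^3 + 837*x^2 + 1045*x + 350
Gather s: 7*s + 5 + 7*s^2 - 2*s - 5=7*s^2 + 5*s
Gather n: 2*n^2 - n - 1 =2*n^2 - n - 1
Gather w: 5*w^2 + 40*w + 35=5*w^2 + 40*w + 35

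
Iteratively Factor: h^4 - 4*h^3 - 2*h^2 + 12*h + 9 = (h - 3)*(h^3 - h^2 - 5*h - 3) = (h - 3)*(h + 1)*(h^2 - 2*h - 3) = (h - 3)^2*(h + 1)*(h + 1)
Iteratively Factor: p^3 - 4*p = (p + 2)*(p^2 - 2*p) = (p - 2)*(p + 2)*(p)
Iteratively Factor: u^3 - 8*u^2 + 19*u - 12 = (u - 1)*(u^2 - 7*u + 12) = (u - 3)*(u - 1)*(u - 4)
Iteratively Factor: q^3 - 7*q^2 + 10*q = (q - 2)*(q^2 - 5*q) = (q - 5)*(q - 2)*(q)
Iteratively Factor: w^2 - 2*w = (w)*(w - 2)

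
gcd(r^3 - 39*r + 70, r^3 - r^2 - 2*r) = r - 2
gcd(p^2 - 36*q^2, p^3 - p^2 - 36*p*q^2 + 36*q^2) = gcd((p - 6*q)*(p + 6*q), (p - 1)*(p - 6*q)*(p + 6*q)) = p^2 - 36*q^2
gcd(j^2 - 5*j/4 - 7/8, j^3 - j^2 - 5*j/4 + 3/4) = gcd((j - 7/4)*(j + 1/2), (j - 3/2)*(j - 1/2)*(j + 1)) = 1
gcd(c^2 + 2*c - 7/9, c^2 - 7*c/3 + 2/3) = c - 1/3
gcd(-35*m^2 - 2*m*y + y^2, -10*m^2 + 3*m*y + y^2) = 5*m + y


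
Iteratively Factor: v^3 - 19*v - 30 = (v + 3)*(v^2 - 3*v - 10) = (v - 5)*(v + 3)*(v + 2)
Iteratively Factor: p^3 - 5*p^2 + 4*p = (p - 1)*(p^2 - 4*p) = p*(p - 1)*(p - 4)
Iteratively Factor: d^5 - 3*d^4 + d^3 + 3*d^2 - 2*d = (d + 1)*(d^4 - 4*d^3 + 5*d^2 - 2*d) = (d - 2)*(d + 1)*(d^3 - 2*d^2 + d) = (d - 2)*(d - 1)*(d + 1)*(d^2 - d) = d*(d - 2)*(d - 1)*(d + 1)*(d - 1)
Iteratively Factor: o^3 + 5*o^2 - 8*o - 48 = (o + 4)*(o^2 + o - 12) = (o + 4)^2*(o - 3)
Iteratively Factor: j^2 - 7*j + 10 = (j - 2)*(j - 5)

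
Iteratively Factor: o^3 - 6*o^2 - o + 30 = (o - 5)*(o^2 - o - 6) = (o - 5)*(o - 3)*(o + 2)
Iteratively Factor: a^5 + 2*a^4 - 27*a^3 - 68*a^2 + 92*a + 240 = (a - 2)*(a^4 + 4*a^3 - 19*a^2 - 106*a - 120) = (a - 5)*(a - 2)*(a^3 + 9*a^2 + 26*a + 24) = (a - 5)*(a - 2)*(a + 3)*(a^2 + 6*a + 8) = (a - 5)*(a - 2)*(a + 2)*(a + 3)*(a + 4)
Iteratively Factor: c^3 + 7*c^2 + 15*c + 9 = (c + 3)*(c^2 + 4*c + 3) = (c + 1)*(c + 3)*(c + 3)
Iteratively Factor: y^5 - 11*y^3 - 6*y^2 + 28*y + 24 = (y + 2)*(y^4 - 2*y^3 - 7*y^2 + 8*y + 12) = (y - 2)*(y + 2)*(y^3 - 7*y - 6) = (y - 2)*(y + 1)*(y + 2)*(y^2 - y - 6) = (y - 2)*(y + 1)*(y + 2)^2*(y - 3)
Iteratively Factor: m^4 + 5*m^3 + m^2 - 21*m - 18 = (m + 3)*(m^3 + 2*m^2 - 5*m - 6) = (m + 3)^2*(m^2 - m - 2) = (m - 2)*(m + 3)^2*(m + 1)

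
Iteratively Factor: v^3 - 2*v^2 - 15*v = (v - 5)*(v^2 + 3*v) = (v - 5)*(v + 3)*(v)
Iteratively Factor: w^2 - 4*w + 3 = (w - 3)*(w - 1)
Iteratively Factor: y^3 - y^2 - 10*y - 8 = (y + 1)*(y^2 - 2*y - 8) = (y + 1)*(y + 2)*(y - 4)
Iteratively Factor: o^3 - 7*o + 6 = (o + 3)*(o^2 - 3*o + 2) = (o - 1)*(o + 3)*(o - 2)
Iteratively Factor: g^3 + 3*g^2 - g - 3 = (g + 1)*(g^2 + 2*g - 3) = (g + 1)*(g + 3)*(g - 1)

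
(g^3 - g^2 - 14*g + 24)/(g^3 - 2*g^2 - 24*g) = (g^2 - 5*g + 6)/(g*(g - 6))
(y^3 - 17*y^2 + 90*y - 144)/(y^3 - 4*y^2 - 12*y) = (y^2 - 11*y + 24)/(y*(y + 2))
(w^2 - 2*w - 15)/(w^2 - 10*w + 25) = (w + 3)/(w - 5)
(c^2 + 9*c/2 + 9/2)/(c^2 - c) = (2*c^2 + 9*c + 9)/(2*c*(c - 1))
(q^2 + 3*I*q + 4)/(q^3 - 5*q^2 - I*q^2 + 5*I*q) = (q + 4*I)/(q*(q - 5))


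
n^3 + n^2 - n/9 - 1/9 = (n - 1/3)*(n + 1/3)*(n + 1)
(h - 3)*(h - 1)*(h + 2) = h^3 - 2*h^2 - 5*h + 6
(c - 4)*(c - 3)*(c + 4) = c^3 - 3*c^2 - 16*c + 48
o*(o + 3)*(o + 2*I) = o^3 + 3*o^2 + 2*I*o^2 + 6*I*o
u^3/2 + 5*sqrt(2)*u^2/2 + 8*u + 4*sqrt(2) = (u/2 + sqrt(2))*(u + sqrt(2))*(u + 2*sqrt(2))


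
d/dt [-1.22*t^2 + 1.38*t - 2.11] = 1.38 - 2.44*t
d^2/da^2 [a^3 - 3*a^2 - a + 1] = 6*a - 6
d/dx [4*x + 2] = 4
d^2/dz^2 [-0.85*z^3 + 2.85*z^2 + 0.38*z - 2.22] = 5.7 - 5.1*z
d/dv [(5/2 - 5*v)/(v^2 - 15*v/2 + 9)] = 5*(4*v^2 - 4*v - 21)/(4*v^4 - 60*v^3 + 297*v^2 - 540*v + 324)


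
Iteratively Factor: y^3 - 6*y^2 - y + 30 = (y - 3)*(y^2 - 3*y - 10) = (y - 5)*(y - 3)*(y + 2)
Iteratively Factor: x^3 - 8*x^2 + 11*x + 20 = (x - 4)*(x^2 - 4*x - 5) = (x - 5)*(x - 4)*(x + 1)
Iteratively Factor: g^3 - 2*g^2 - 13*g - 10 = (g - 5)*(g^2 + 3*g + 2) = (g - 5)*(g + 2)*(g + 1)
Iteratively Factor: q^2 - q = (q)*(q - 1)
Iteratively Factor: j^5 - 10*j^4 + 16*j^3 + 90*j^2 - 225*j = (j - 5)*(j^4 - 5*j^3 - 9*j^2 + 45*j) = (j - 5)^2*(j^3 - 9*j) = j*(j - 5)^2*(j^2 - 9) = j*(j - 5)^2*(j + 3)*(j - 3)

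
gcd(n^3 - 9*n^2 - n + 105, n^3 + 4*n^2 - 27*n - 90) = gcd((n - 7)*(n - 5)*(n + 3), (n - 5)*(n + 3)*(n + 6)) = n^2 - 2*n - 15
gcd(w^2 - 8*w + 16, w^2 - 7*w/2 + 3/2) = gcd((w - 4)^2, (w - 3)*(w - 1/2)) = 1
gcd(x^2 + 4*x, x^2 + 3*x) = x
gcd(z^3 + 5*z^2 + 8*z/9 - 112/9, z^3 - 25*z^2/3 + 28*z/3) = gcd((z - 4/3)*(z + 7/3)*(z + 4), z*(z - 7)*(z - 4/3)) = z - 4/3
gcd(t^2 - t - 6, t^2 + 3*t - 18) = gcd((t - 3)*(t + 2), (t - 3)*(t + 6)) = t - 3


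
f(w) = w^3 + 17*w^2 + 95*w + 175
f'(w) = 3*w^2 + 34*w + 95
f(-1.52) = 66.36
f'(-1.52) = 50.25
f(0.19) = 193.67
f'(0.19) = 101.57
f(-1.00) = 96.00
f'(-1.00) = 64.00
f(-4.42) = 0.87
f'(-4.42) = 3.33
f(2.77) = 589.84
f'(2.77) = 212.20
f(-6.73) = 0.81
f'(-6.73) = 2.06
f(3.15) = 674.19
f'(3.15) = 231.87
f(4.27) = 968.46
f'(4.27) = 294.88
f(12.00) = 5491.00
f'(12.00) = 935.00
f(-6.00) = 1.00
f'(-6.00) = -1.00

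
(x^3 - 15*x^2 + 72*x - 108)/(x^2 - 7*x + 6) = (x^2 - 9*x + 18)/(x - 1)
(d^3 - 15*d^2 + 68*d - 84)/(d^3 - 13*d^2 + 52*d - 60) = (d - 7)/(d - 5)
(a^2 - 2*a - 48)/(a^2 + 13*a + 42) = (a - 8)/(a + 7)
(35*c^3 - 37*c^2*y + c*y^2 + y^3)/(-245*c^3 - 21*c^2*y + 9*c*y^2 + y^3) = (-c + y)/(7*c + y)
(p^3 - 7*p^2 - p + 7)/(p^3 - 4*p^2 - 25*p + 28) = (p + 1)/(p + 4)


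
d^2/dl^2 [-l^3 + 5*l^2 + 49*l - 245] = 10 - 6*l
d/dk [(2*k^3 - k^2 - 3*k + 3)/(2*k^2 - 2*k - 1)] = (4*k^4 - 8*k^3 + 2*k^2 - 10*k + 9)/(4*k^4 - 8*k^3 + 4*k + 1)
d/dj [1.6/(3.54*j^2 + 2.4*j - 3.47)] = (-11.328*j - 3.84)/(3.54*j^2 + 2.4*j - 3.47)^2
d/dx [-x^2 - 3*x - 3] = -2*x - 3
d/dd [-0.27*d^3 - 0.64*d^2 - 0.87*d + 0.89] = -0.81*d^2 - 1.28*d - 0.87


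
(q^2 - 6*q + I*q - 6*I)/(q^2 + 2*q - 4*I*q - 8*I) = (q^2 + q*(-6 + I) - 6*I)/(q^2 + q*(2 - 4*I) - 8*I)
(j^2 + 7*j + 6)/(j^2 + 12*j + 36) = (j + 1)/(j + 6)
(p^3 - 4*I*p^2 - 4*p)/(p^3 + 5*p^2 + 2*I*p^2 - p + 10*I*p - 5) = p*(p^2 - 4*I*p - 4)/(p^3 + p^2*(5 + 2*I) + p*(-1 + 10*I) - 5)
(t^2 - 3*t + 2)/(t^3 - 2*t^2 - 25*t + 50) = (t - 1)/(t^2 - 25)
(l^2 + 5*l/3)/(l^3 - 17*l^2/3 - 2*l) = (3*l + 5)/(3*l^2 - 17*l - 6)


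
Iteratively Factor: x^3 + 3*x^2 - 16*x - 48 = (x + 3)*(x^2 - 16) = (x - 4)*(x + 3)*(x + 4)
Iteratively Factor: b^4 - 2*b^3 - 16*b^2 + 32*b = (b - 4)*(b^3 + 2*b^2 - 8*b) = b*(b - 4)*(b^2 + 2*b - 8) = b*(b - 4)*(b + 4)*(b - 2)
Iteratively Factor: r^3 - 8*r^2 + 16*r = (r)*(r^2 - 8*r + 16) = r*(r - 4)*(r - 4)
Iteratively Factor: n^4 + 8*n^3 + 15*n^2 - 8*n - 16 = (n - 1)*(n^3 + 9*n^2 + 24*n + 16) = (n - 1)*(n + 4)*(n^2 + 5*n + 4) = (n - 1)*(n + 4)^2*(n + 1)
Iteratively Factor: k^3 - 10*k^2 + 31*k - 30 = (k - 5)*(k^2 - 5*k + 6) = (k - 5)*(k - 2)*(k - 3)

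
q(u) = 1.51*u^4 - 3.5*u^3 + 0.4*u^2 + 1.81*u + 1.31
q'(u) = 6.04*u^3 - 10.5*u^2 + 0.8*u + 1.81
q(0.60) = 1.98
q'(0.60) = -0.19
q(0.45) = 1.95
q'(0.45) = 0.59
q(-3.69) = 455.88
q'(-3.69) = -447.58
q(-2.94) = 201.20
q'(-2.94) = -244.79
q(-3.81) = 511.98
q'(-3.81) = -487.71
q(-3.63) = 429.61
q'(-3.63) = -428.36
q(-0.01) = 1.29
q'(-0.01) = 1.80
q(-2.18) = 69.63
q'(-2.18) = -112.41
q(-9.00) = 12476.03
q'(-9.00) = -5259.05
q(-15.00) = 88320.41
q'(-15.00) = -22757.69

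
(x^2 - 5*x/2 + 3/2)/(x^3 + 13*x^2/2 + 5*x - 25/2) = (2*x - 3)/(2*x^2 + 15*x + 25)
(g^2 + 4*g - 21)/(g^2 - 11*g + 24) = (g + 7)/(g - 8)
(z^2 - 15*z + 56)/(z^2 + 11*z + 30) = (z^2 - 15*z + 56)/(z^2 + 11*z + 30)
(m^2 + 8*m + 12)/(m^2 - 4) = (m + 6)/(m - 2)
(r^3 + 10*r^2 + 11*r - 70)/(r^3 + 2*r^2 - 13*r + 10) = (r + 7)/(r - 1)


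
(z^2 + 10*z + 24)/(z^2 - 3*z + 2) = (z^2 + 10*z + 24)/(z^2 - 3*z + 2)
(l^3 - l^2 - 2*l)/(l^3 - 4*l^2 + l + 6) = l/(l - 3)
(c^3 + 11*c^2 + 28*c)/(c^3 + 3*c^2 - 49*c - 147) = c*(c + 4)/(c^2 - 4*c - 21)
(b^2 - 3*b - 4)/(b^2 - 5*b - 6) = (b - 4)/(b - 6)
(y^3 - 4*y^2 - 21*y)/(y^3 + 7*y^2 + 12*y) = (y - 7)/(y + 4)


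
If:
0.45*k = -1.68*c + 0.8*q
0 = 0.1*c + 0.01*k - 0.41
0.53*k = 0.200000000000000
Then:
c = 4.06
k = 0.38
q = 8.74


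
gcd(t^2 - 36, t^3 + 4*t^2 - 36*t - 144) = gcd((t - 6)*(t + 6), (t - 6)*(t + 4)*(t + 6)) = t^2 - 36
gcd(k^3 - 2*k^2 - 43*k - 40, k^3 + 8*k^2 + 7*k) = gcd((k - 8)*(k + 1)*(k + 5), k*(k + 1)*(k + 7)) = k + 1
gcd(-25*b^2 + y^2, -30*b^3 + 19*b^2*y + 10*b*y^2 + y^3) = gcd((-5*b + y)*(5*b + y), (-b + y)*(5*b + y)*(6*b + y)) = 5*b + y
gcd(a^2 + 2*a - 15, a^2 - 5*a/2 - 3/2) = a - 3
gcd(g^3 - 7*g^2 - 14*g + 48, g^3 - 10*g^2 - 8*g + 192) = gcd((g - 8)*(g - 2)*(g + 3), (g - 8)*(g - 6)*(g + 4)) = g - 8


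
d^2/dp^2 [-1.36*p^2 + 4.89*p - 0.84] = -2.72000000000000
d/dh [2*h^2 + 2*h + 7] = 4*h + 2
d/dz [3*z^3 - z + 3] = 9*z^2 - 1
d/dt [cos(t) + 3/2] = -sin(t)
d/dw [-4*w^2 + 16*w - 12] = 16 - 8*w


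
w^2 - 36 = (w - 6)*(w + 6)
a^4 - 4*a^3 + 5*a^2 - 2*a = a*(a - 2)*(a - 1)^2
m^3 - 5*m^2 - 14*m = m*(m - 7)*(m + 2)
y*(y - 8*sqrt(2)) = y^2 - 8*sqrt(2)*y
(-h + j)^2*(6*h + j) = 6*h^3 - 11*h^2*j + 4*h*j^2 + j^3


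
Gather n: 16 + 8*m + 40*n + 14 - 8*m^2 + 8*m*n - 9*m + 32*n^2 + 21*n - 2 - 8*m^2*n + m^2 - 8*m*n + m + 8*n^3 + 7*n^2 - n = -7*m^2 + 8*n^3 + 39*n^2 + n*(60 - 8*m^2) + 28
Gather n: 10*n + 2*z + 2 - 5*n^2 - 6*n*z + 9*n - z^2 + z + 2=-5*n^2 + n*(19 - 6*z) - z^2 + 3*z + 4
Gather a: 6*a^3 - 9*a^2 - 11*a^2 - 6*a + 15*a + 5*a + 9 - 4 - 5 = 6*a^3 - 20*a^2 + 14*a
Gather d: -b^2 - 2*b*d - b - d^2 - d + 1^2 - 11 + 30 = -b^2 - b - d^2 + d*(-2*b - 1) + 20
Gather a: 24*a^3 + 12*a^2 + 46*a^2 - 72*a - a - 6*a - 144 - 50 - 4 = 24*a^3 + 58*a^2 - 79*a - 198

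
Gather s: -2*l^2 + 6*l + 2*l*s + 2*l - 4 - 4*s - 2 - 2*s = -2*l^2 + 8*l + s*(2*l - 6) - 6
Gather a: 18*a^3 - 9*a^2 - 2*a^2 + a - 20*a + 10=18*a^3 - 11*a^2 - 19*a + 10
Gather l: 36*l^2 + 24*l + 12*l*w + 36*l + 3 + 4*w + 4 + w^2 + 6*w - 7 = 36*l^2 + l*(12*w + 60) + w^2 + 10*w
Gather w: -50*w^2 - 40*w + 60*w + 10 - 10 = -50*w^2 + 20*w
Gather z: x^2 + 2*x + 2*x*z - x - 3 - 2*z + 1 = x^2 + x + z*(2*x - 2) - 2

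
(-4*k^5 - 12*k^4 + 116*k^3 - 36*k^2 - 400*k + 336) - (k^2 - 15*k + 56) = -4*k^5 - 12*k^4 + 116*k^3 - 37*k^2 - 385*k + 280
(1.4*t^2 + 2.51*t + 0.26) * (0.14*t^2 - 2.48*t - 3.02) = 0.196*t^4 - 3.1206*t^3 - 10.4164*t^2 - 8.225*t - 0.7852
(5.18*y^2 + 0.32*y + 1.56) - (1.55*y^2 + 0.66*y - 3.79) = 3.63*y^2 - 0.34*y + 5.35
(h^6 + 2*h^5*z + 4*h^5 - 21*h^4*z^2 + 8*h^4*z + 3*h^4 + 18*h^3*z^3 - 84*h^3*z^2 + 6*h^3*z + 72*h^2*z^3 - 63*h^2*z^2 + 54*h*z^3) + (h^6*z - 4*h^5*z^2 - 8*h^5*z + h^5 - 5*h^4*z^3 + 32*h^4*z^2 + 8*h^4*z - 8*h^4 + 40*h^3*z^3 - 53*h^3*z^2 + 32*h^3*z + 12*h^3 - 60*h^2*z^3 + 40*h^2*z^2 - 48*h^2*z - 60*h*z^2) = h^6*z + h^6 - 4*h^5*z^2 - 6*h^5*z + 5*h^5 - 5*h^4*z^3 + 11*h^4*z^2 + 16*h^4*z - 5*h^4 + 58*h^3*z^3 - 137*h^3*z^2 + 38*h^3*z + 12*h^3 + 12*h^2*z^3 - 23*h^2*z^2 - 48*h^2*z + 54*h*z^3 - 60*h*z^2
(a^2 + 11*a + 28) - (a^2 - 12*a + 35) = 23*a - 7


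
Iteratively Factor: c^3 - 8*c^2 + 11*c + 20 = (c - 4)*(c^2 - 4*c - 5) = (c - 5)*(c - 4)*(c + 1)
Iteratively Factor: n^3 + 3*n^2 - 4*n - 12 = (n + 3)*(n^2 - 4) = (n + 2)*(n + 3)*(n - 2)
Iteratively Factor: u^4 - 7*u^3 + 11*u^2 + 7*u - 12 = (u + 1)*(u^3 - 8*u^2 + 19*u - 12) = (u - 1)*(u + 1)*(u^2 - 7*u + 12) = (u - 3)*(u - 1)*(u + 1)*(u - 4)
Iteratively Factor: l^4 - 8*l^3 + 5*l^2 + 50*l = (l - 5)*(l^3 - 3*l^2 - 10*l) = (l - 5)^2*(l^2 + 2*l) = l*(l - 5)^2*(l + 2)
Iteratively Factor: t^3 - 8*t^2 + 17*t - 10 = (t - 1)*(t^2 - 7*t + 10) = (t - 5)*(t - 1)*(t - 2)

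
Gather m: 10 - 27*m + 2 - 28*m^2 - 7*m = -28*m^2 - 34*m + 12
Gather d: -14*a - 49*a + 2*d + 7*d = -63*a + 9*d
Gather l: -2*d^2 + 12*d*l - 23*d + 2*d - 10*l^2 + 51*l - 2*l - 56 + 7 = -2*d^2 - 21*d - 10*l^2 + l*(12*d + 49) - 49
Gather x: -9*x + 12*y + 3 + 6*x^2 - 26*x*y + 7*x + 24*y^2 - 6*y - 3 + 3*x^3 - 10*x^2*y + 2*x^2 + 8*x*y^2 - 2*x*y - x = 3*x^3 + x^2*(8 - 10*y) + x*(8*y^2 - 28*y - 3) + 24*y^2 + 6*y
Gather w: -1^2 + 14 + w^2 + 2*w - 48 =w^2 + 2*w - 35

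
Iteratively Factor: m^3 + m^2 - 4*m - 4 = (m + 1)*(m^2 - 4) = (m + 1)*(m + 2)*(m - 2)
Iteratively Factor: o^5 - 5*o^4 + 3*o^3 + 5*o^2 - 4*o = (o - 4)*(o^4 - o^3 - o^2 + o) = (o - 4)*(o + 1)*(o^3 - 2*o^2 + o) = o*(o - 4)*(o + 1)*(o^2 - 2*o + 1) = o*(o - 4)*(o - 1)*(o + 1)*(o - 1)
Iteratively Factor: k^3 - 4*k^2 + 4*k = (k - 2)*(k^2 - 2*k) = (k - 2)^2*(k)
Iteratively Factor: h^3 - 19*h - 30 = (h + 2)*(h^2 - 2*h - 15) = (h - 5)*(h + 2)*(h + 3)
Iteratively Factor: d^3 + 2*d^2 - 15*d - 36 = (d + 3)*(d^2 - d - 12) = (d - 4)*(d + 3)*(d + 3)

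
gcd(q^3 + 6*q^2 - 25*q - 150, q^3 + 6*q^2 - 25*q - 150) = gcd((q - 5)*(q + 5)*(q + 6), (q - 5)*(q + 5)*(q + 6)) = q^3 + 6*q^2 - 25*q - 150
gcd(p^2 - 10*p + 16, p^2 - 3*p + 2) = p - 2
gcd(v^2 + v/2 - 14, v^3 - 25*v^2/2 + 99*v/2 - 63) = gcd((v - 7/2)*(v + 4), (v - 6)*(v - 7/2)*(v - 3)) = v - 7/2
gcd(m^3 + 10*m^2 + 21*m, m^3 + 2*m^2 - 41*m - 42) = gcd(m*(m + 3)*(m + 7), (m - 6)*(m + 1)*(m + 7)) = m + 7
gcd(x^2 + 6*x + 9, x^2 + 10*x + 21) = x + 3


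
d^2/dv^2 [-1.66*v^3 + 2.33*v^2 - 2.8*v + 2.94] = 4.66 - 9.96*v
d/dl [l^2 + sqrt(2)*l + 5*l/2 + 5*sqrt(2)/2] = 2*l + sqrt(2) + 5/2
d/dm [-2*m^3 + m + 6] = 1 - 6*m^2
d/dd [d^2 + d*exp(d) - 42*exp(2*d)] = d*exp(d) + 2*d - 84*exp(2*d) + exp(d)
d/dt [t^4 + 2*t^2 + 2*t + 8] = 4*t^3 + 4*t + 2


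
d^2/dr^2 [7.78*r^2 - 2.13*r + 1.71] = 15.5600000000000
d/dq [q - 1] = 1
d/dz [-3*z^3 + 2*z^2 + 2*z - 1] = -9*z^2 + 4*z + 2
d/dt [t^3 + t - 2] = 3*t^2 + 1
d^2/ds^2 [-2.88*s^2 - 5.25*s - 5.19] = -5.76000000000000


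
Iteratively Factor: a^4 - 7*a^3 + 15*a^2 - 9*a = (a)*(a^3 - 7*a^2 + 15*a - 9) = a*(a - 3)*(a^2 - 4*a + 3) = a*(a - 3)*(a - 1)*(a - 3)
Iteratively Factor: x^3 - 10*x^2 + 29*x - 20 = (x - 1)*(x^2 - 9*x + 20) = (x - 4)*(x - 1)*(x - 5)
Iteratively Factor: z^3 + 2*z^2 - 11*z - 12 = (z + 1)*(z^2 + z - 12) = (z - 3)*(z + 1)*(z + 4)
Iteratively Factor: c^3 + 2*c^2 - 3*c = (c)*(c^2 + 2*c - 3) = c*(c + 3)*(c - 1)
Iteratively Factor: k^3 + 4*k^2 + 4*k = (k)*(k^2 + 4*k + 4) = k*(k + 2)*(k + 2)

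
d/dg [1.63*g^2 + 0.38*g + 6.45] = 3.26*g + 0.38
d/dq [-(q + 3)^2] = -2*q - 6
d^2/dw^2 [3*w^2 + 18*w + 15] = 6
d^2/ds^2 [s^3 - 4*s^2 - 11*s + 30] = 6*s - 8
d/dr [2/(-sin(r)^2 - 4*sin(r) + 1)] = 4*(sin(r) + 2)*cos(r)/(4*sin(r) - cos(r)^2)^2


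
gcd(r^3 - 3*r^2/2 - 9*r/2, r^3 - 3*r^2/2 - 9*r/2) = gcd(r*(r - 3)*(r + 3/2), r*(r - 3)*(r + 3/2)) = r^3 - 3*r^2/2 - 9*r/2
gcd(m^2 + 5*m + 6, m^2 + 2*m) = m + 2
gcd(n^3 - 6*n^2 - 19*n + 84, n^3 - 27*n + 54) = n - 3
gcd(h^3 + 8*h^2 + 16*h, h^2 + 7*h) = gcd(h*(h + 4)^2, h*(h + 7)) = h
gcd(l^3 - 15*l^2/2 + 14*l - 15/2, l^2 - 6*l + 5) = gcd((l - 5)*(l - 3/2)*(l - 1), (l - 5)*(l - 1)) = l^2 - 6*l + 5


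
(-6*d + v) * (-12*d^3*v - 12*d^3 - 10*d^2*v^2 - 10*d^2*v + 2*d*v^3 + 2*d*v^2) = 72*d^4*v + 72*d^4 + 48*d^3*v^2 + 48*d^3*v - 22*d^2*v^3 - 22*d^2*v^2 + 2*d*v^4 + 2*d*v^3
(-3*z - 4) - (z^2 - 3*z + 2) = -z^2 - 6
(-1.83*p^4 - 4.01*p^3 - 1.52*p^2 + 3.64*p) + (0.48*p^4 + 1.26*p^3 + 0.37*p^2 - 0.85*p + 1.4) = -1.35*p^4 - 2.75*p^3 - 1.15*p^2 + 2.79*p + 1.4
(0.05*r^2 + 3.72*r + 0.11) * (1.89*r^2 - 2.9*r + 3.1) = 0.0945*r^4 + 6.8858*r^3 - 10.4251*r^2 + 11.213*r + 0.341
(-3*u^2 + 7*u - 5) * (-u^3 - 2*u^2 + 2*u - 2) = 3*u^5 - u^4 - 15*u^3 + 30*u^2 - 24*u + 10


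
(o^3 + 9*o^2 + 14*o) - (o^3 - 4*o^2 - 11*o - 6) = 13*o^2 + 25*o + 6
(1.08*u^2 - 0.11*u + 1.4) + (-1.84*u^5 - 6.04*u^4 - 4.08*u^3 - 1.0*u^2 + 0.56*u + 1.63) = -1.84*u^5 - 6.04*u^4 - 4.08*u^3 + 0.0800000000000001*u^2 + 0.45*u + 3.03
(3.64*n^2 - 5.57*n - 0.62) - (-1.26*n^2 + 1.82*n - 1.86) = 4.9*n^2 - 7.39*n + 1.24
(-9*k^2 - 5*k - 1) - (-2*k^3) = 2*k^3 - 9*k^2 - 5*k - 1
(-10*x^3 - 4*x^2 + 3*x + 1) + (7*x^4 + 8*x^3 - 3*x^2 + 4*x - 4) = 7*x^4 - 2*x^3 - 7*x^2 + 7*x - 3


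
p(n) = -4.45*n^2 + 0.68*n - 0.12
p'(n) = 0.68 - 8.9*n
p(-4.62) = -98.24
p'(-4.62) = 41.80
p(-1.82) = -16.10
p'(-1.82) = 16.88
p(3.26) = -45.20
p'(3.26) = -28.33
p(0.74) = -2.05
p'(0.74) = -5.91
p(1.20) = -5.71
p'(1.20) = -10.00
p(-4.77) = -104.61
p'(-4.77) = 43.13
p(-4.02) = -74.77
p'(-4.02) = 36.46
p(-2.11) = -21.37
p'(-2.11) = 19.46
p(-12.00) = -649.08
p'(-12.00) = 107.48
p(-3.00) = -42.21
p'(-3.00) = 27.38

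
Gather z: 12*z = 12*z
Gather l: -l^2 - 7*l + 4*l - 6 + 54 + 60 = -l^2 - 3*l + 108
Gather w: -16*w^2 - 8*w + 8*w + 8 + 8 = 16 - 16*w^2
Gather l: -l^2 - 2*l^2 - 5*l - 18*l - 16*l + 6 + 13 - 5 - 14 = -3*l^2 - 39*l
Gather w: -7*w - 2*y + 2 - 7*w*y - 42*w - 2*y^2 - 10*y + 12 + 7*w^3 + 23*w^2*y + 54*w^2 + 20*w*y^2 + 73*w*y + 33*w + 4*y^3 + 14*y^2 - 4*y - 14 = 7*w^3 + w^2*(23*y + 54) + w*(20*y^2 + 66*y - 16) + 4*y^3 + 12*y^2 - 16*y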